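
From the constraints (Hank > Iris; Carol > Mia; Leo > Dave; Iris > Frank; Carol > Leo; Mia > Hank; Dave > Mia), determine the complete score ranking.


Constraints: Hank > Iris; Carol > Mia; Leo > Dave; Iris > Frank; Carol > Leo; Mia > Hank; Dave > Mia
Method: at each step, the next-highest is the one remaining person who never appears on the smaller side of a constraint between remaining people.
  Step 1: remaining {Carol, Frank, Mia, Dave, Hank, Leo, Iris}; on the smaller side: {Frank, Mia, Dave, Hank, Leo, Iris} → Carol is next (Carol > Mia; Carol > Leo).
  Step 2: remaining {Frank, Mia, Dave, Hank, Leo, Iris}; on the smaller side: {Frank, Mia, Dave, Hank, Iris} → Leo is next (Leo > Dave).
  Step 3: remaining {Frank, Mia, Dave, Hank, Iris}; on the smaller side: {Frank, Mia, Hank, Iris} → Dave is next (Dave > Mia).
  Step 4: remaining {Frank, Mia, Hank, Iris}; on the smaller side: {Frank, Hank, Iris} → Mia is next (Mia > Hank).
  Step 5: remaining {Frank, Hank, Iris}; on the smaller side: {Frank, Iris} → Hank is next (Hank > Iris).
  Step 6: remaining {Frank, Iris}; on the smaller side: {Frank} → Iris is next (Iris > Frank).
  Step 7: only Frank remains → lowest.
Final ranking (highest to lowest):

Carol > Leo > Dave > Mia > Hank > Iris > Frank


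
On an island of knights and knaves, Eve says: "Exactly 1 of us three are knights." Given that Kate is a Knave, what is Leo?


Eve claims exactly 1 knights among Eve, Kate, Leo.
Given: Kate is a Knave.

Case 1: Eve is a Knight (tells truth)
  Then exactly 1 of the three are knights.
  Counting Eve, Kate: 1 knight(s) so far. Need 0 more → Leo = Knave.
Case 2: Eve is a Knave (lies)
  Then the count is NOT 1.
  If Leo = Knight, count = 1 = 1 → claim would be true, contradicts lie.
  If Leo = Knave, count = 0 ≠ 1 → lie confirmed ✓

Leo is a Knave.

Knave


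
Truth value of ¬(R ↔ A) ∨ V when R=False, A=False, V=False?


R = False, A = False, V = False
Expression: ¬(R ↔ A) ∨ V
Step 1: R ↔ A = (False iff False) = True
Step 2: ¬(R ↔ A) = NOT True = False
Step 3: (False) ∨ V = False OR False = False

False


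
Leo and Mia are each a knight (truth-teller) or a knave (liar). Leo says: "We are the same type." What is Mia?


Leo says: "We are the same type."
Case 1: Leo is a Knight (truth-teller)
  Statement is true → they ARE the same → Mia is also a Knight
Case 2: Leo is a Knave (liar)
  Statement is false → they are NOT the same → Mia is a Knight
In both cases, Mia is a Knight.

Knight


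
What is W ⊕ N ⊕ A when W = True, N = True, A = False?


W = True, N = True, A = False
Step 1: W ⊕ N = True XOR True = False
Step 2: False ⊕ A = False XOR False = False
XOR is true when an odd number of operands are true.

False


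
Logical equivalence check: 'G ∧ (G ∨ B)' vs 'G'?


Expression 1: G ∧ (G ∨ B)
Expression 2: G
Truth table (G B | Expr1 Expr2):
  T T |   T     T
  T F |   T     T
  F T |   F     F
  F F |   F     F
All 4 rows agree, so the expressions are logically equivalent.

Yes


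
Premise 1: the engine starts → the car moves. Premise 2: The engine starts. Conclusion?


Modus ponens: P → Q, P ⊢ Q
P: the engine starts
Q: the car moves
We have P → Q and P is true.
By modus ponens, Q must be true.

The car moves


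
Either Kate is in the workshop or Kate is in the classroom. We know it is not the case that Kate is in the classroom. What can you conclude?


Disjunctive syllogism: P ∨ Q, ¬P ⊢ Q
Disjunction: Kate is in the workshop ∨ Kate is in the classroom
We know it is not the case that Kate is in the classroom.
By disjunctive syllogism, the other disjunct must be true.

Kate is in the workshop


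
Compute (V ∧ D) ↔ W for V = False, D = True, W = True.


V = False, D = True, W = True
Step 1: V ∧ D = False AND True = False
Step 2: (False) ↔ W: true when both sides have same truth value.
Result: False ↔ True = False

False


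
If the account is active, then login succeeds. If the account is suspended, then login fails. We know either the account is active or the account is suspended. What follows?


Constructive dilemma: (P → Q) ∧ (R → S), P ∨ R ⊢ Q ∨ S
Premise 1: the account is active → login succeeds
Premise 2: the account is suspended → login fails
Premise 3: the account is active ∨ the account is suspended
Case 1: Assuming the account is active, then by Premise 1, login succeeds.
Case 2: Assuming the account is suspended, then by Premise 2, login fails.
Since one of the account is active or the account is suspended must hold, we get login succeeds or login fails.

Login succeeds or login fails.


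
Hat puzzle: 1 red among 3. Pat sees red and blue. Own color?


Total red = 1, seen red = 1
Own red = 1 - 1 = 0
Pat's hat is blue.

blue


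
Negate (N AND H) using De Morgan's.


De Morgan's law: ¬(P ∧ Q) ≡ ¬P ∨ ¬Q
¬(N ∧ H) = ¬N ∨ ¬H

¬N ∨ ¬H


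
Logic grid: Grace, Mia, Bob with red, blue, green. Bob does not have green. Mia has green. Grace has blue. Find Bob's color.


From clues:
  Grace → blue
  Mia → green
By elimination, Bob gets the remaining.

red


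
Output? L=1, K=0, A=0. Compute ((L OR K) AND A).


L OR K = 1|0 = 1
1 AND 0 = 0

0


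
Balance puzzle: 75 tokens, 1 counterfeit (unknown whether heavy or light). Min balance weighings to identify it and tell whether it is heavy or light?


Let n = 75. 150 possibilities (n tokens × lighter/heavier); each weighing has 3 outcomes.
Bound for k weighings: say the first weighing puts j tokens on each pan. If it tips, the 2j weighed tokens remain suspects (each with a known direction) and k-1 weighings give 3^(k-1) outcomes; 3^(k-1) is odd, so 2j ≤ 3^(k-1) - 1. If it balances, the n - 2j unweighed tokens remain with direction unknown: 2(n - 2j) ≤ 3^(k-1) - 1 by the same parity argument. Adding, n ≤ (3^(k-1) - 1) + (3^(k-1) - 1)/2 = (3^k - 3)/2, and the classical three-group strategy achieves this (3 tokens in 2 weighings, 12 in 3, 39 in 4, 120 in 5).
So we need the smallest k with (3^k - 3)/2 ≥ 75.
k = 4: (3^4 - 3)/2 = 39 < 75 ✗
k = 5: (3^5 - 3)/2 = 120 ≥ 75 ✓

5


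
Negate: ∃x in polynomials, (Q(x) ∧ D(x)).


Original: ∃x (Q(x) ∧ D(x))
Rule: ¬∀→∃, ¬∃→∀, negate predicate.
Negation: ∀x (¬Q(x) ∨ ¬D(x))

∀x (¬Q(x) ∨ ¬D(x))


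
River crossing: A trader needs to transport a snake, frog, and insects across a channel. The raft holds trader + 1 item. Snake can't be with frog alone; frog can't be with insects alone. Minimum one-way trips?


1. trader+frog → 2. trader ← 3. trader+snake → 4. trader+frog ← 5. trader+insects → 6. trader ← 7. trader+frog →
Minimum trips = 7

7


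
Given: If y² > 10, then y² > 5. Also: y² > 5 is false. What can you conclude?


Modus tollens: P → Q, ¬Q ⊢ ¬P
P: y² > 10
Q: y² > 5
We have P → Q and Q is false.
By modus tollens, P must be false.

It is not the case that y² > 10


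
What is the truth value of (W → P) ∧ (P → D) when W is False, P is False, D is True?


W = False, P = False, D = True
Step 1: W → P is false only when W=True and P=False. Result: True
Step 2: P → D is false only when P=True and D=False. Result: True
Step 3: True ∧ True = True

True


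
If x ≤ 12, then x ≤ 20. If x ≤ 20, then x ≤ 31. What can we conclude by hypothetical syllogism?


Hypothetical syllogism: P → Q, Q → R ⊢ P → R
Premise 1: x ≤ 12 → x ≤ 20
Premise 2: x ≤ 20 → x ≤ 31
Chain the implications: the middle term (x ≤ 20) links the two.
Conclusion: If x ≤ 12, then x ≤ 31.

If x ≤ 12, then x ≤ 31.


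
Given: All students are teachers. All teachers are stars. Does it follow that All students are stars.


Premise 1: All students are teachers.
Premise 2: All teachers are stars.
Conclusion: All students are stars.
Barbara syllogism (AAA-1): All A are B, All B are C → All A are C.
Middle term (teachers) distributed in premise 2.

Valid


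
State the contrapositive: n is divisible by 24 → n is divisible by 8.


Original: If n is divisible by 24, then n is divisible by 8
Contrapositive: If ¬Q, then ¬P
Negate Q: not (n is divisible by 8)
Negate P: not (n is divisible by 24)

If not (n is divisible by 8), then not (n is divisible by 24).


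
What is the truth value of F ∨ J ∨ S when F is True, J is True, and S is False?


F = True, J = True, S = False
Step 1: F ∨ J = True OR True = True
Step 2: True ∨ S = True OR False = True
OR is true when at least one operand is true.

True


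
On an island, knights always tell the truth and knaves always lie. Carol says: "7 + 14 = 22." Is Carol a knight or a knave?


Statement: "7 + 14 = 22."
Actual: 7 + 14 = 21
Claimed: 22
Statement is FALSE → Carol lies → Knave

Knave


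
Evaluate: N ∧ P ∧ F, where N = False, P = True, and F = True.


N = False, P = True, F = True
Step 1: N ∧ P = False AND True = False
Step 2: (False) ∧ F = (False) AND True = False
AND is true only when ALL operands are true.

False


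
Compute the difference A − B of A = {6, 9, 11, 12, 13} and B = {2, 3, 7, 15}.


A = {6, 9, 11, 12, 13}
B = {2, 3, 7, 15}
Operation: difference A − B
In A but not B: 6, 9, 11, 12, 13

{6, 9, 11, 12, 13}


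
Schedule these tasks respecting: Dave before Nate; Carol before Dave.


Constraints: Dave before Nate; Carol before Dave
Method: repeatedly schedule the remaining task that has no remaining task required before it.
  Step 1: remaining {Dave, Nate, Carol}; every task except Carol still has a predecessor pending → schedule Carol.
  Step 2: remaining {Dave, Nate}; every task except Dave still has a predecessor pending → schedule Dave.
  Step 3: only Nate remains → schedule Nate.
Resulting order:

Carol → Dave → Nate


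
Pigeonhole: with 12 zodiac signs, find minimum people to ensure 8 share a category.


Pigeonhole: to guarantee k in one of n categories, need (k-1)×n + 1.
k = 8, n = 12
Minimum = (8-1) × 12 + 1 = 7 × 12 + 1

85


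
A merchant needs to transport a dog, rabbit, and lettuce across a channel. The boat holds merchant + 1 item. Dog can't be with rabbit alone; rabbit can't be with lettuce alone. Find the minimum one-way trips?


1. merchant+rabbit → 2. merchant ← 3. merchant+dog → 4. merchant+rabbit ← 5. merchant+lettuce → 6. merchant ← 7. merchant+rabbit →
Minimum trips = 7

7


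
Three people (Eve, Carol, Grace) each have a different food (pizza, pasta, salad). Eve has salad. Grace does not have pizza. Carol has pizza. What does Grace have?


From clues:
  Eve → salad
  Carol → pizza
By elimination, Grace gets the remaining.

pasta


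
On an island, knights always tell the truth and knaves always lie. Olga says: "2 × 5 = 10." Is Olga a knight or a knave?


Statement: "2 × 5 = 10."
Actual: 2 × 5 = 10
Claimed: 10
Statement is TRUE → Olga tells the truth → Knight

Knight


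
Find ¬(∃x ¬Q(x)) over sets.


Original: ∃x ¬Q(x)
Rule: ¬∀→∃, ¬∃→∀, negate predicate.
Negation: ∀x Q(x)

∀x Q(x)


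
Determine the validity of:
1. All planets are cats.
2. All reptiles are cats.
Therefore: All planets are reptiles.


Premise 1: All planets are cats.
Premise 2: All reptiles are cats.
Conclusion: All planets are reptiles.
Fallacy: undistributed middle. cats is predicate in both.
Counterexample: planets and reptiles could be disjoint subsets of cats.

Invalid


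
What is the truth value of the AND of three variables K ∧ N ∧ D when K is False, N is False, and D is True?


K = False, N = False, D = True
Step 1: K ∧ N = False AND False = False
Step 2: (False) ∧ D = (False) AND True = False
AND is true only when ALL operands are true.

False


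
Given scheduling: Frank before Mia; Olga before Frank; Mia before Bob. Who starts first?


Constraints: Frank before Mia; Olga before Frank; Mia before Bob
The first task can have nothing scheduled before it, so it must never appear on the right of a 'before'.
Tasks appearing after some 'before': Mia, Frank, Bob.
The only task not in that list is Olga → it is first.

Olga


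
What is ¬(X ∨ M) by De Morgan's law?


De Morgan's law: ¬(P ∨ Q) ≡ ¬P ∧ ¬Q
¬(X ∨ M) = ¬X ∧ ¬M

¬X ∧ ¬M


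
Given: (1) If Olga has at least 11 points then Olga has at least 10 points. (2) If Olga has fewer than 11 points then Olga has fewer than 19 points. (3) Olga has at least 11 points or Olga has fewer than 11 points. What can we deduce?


Constructive dilemma: (P → Q) ∧ (R → S), P ∨ R ⊢ Q ∨ S
Premise 1: Olga has at least 11 points → Olga has at least 10 points
Premise 2: Olga has fewer than 11 points → Olga has fewer than 19 points
Premise 3: Olga has at least 11 points ∨ Olga has fewer than 11 points
Case 1: Assuming Olga has at least 11 points, then by Premise 1, Olga has at least 10 points.
Case 2: Assuming Olga has fewer than 11 points, then by Premise 2, Olga has fewer than 19 points.
Since one of Olga has at least 11 points or Olga has fewer than 11 points must hold, we get Olga has at least 10 points or Olga has fewer than 19 points.

Olga has at least 10 points or Olga has fewer than 19 points.


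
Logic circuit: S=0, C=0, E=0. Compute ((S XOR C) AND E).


S XOR C = 0^0 = 0
0 AND 0 = 0

0


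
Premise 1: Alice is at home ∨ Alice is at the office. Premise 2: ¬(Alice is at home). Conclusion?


Disjunctive syllogism: P ∨ Q, ¬P ⊢ Q
Disjunction: Alice is at home ∨ Alice is at the office
We know it is not the case that Alice is at home.
By disjunctive syllogism, the other disjunct must be true.

Alice is at the office


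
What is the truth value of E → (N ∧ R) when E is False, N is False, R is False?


E = False, N = False, R = False
Step 1: N ∧ R = False AND False = False
Step 2: E → (False): false only when E=True and consequent=False.
Result: True

True


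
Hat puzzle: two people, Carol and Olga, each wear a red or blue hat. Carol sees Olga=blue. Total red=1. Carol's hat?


Total red = 1, Olga = blue
Red accounted for: 0
Remaining for Carol: 1
Carol's hat is red.

red


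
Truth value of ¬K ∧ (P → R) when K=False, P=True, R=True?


K = False, P = True, R = True
Expression: ¬K ∧ (P → R)
Step 1: ¬K = NOT False = True
Step 2: P → R = True → True (false only if P=True, R=False) = True
Step 3: (True) ∧ (True) = True AND True = True

True


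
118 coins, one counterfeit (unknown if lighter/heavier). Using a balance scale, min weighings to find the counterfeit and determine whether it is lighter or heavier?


Let n = 118. 236 possibilities (n coins × lighter/heavier); each weighing has 3 outcomes.
Bound for k weighings: say the first weighing puts j coins on each pan. If it tips, the 2j weighed coins remain suspects (each with a known direction) and k-1 weighings give 3^(k-1) outcomes; 3^(k-1) is odd, so 2j ≤ 3^(k-1) - 1. If it balances, the n - 2j unweighed coins remain with direction unknown: 2(n - 2j) ≤ 3^(k-1) - 1 by the same parity argument. Adding, n ≤ (3^(k-1) - 1) + (3^(k-1) - 1)/2 = (3^k - 3)/2, and the classical three-group strategy achieves this (3 coins in 2 weighings, 12 in 3, 39 in 4, 120 in 5).
So we need the smallest k with (3^k - 3)/2 ≥ 118.
k = 4: (3^4 - 3)/2 = 39 < 118 ✗
k = 5: (3^5 - 3)/2 = 120 ≥ 118 ✓

5


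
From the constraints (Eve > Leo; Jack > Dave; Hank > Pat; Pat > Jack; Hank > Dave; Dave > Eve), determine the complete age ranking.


Constraints: Eve > Leo; Jack > Dave; Hank > Pat; Pat > Jack; Hank > Dave; Dave > Eve
Method: at each step, the next-highest is the one remaining person who never appears on the smaller side of a constraint between remaining people.
  Step 1: remaining {Jack, Hank, Leo, Eve, Dave, Pat}; on the smaller side: {Jack, Leo, Eve, Dave, Pat} → Hank is next (Hank > Pat; Hank > Dave).
  Step 2: remaining {Jack, Leo, Eve, Dave, Pat}; on the smaller side: {Jack, Leo, Eve, Dave} → Pat is next (Pat > Jack).
  Step 3: remaining {Jack, Leo, Eve, Dave}; on the smaller side: {Leo, Eve, Dave} → Jack is next (Jack > Dave).
  Step 4: remaining {Leo, Eve, Dave}; on the smaller side: {Leo, Eve} → Dave is next (Dave > Eve).
  Step 5: remaining {Leo, Eve}; on the smaller side: {Leo} → Eve is next (Eve > Leo).
  Step 6: only Leo remains → lowest.
Final ranking (highest to lowest):

Hank > Pat > Jack > Dave > Eve > Leo


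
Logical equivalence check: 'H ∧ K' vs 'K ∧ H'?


Expression 1: H ∧ K
Expression 2: K ∧ H
Truth table (H K | Expr1 Expr2):
  T T |   T     T
  T F |   F     F
  F T |   F     F
  F F |   F     F
All 4 rows agree, so the expressions are logically equivalent.

Yes


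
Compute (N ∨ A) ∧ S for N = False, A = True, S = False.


N = False, A = True, S = False
Step 1: N ∨ A = False OR True = True
Step 2: True ∧ S = True AND False = False
OR is true when at least one operand is true; AND requires both.

False


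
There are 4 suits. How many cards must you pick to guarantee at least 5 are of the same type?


Pigeonhole: to guarantee k in one of n categories, need (k-1)×n + 1.
k = 5, n = 4
Minimum = (5-1) × 4 + 1 = 4 × 4 + 1

17


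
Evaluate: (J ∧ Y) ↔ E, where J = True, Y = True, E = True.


J = True, Y = True, E = True
Step 1: J ∧ Y = True AND True = True
Step 2: (True) ↔ E: true when both sides have same truth value.
Result: True ↔ True = True

True


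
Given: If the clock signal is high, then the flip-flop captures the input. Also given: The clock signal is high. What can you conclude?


Modus ponens: P → Q, P ⊢ Q
P: the clock signal is high
Q: the flip-flop captures the input
We have P → Q and P is true.
By modus ponens, Q must be true.

The flip-flop captures the input


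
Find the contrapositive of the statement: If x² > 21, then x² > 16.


Original: If x² > 21, then x² > 16
Contrapositive: If ¬Q, then ¬P
Negate Q: not (x² > 16)
Negate P: not (x² > 21)

If not (x² > 16), then not (x² > 21).


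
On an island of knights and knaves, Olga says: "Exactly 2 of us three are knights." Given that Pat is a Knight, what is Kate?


Olga claims exactly 2 knights among Olga, Pat, Kate.
Given: Pat is a Knight.

Case 1: Olga is a Knight (tells truth)
  Then exactly 2 of the three are knights.
  Counting Olga, Pat: 2 knight(s) so far. Need 0 more → Kate = Knave.
Case 2: Olga is a Knave (lies)
  Then the count is NOT 2.
  If Kate = Knight, count = 2 = 2 → claim would be true, contradicts lie.
  If Kate = Knave, count = 1 ≠ 2 → lie confirmed ✓

Kate is a Knave.

Knave


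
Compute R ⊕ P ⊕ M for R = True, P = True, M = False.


R = True, P = True, M = False
Step 1: R ⊕ P = True XOR True = False
Step 2: False ⊕ M = False XOR False = False
XOR is true when an odd number of operands are true.

False


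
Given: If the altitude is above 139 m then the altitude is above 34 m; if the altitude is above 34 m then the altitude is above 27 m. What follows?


Hypothetical syllogism: P → Q, Q → R ⊢ P → R
Premise 1: the altitude is above 139 m → the altitude is above 34 m
Premise 2: the altitude is above 34 m → the altitude is above 27 m
Chain the implications: the middle term (the altitude is above 34 m) links the two.
Conclusion: If the altitude is above 139 m, then the altitude is above 27 m.

If the altitude is above 139 m, then the altitude is above 27 m.


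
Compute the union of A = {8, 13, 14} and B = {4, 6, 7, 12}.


A = {8, 13, 14}
B = {4, 6, 7, 12}
Operation: union
All elements combined: 4, 6, 7, 8, 12, 13, 14

{4, 6, 7, 8, 12, 13, 14}


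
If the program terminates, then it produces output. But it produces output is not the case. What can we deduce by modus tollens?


Modus tollens: P → Q, ¬Q ⊢ ¬P
P: the program terminates
Q: it produces output
We have P → Q and Q is false.
By modus tollens, P must be false.

It is not the case that the program terminates


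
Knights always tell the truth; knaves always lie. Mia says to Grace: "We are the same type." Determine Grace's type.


Mia says: "We are the same type."
Case 1: Mia is a Knight (truth-teller)
  Statement is true → they ARE the same → Grace is also a Knight
Case 2: Mia is a Knave (liar)
  Statement is false → they are NOT the same → Grace is a Knight
In both cases, Grace is a Knight.

Knight


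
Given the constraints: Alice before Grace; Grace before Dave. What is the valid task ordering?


Constraints: Alice before Grace; Grace before Dave
Method: repeatedly schedule the remaining task that has no remaining task required before it.
  Step 1: remaining {Alice, Grace, Dave}; every task except Alice still has a predecessor pending → schedule Alice.
  Step 2: remaining {Grace, Dave}; every task except Grace still has a predecessor pending → schedule Grace.
  Step 3: only Dave remains → schedule Dave.
Resulting order:

Alice → Grace → Dave


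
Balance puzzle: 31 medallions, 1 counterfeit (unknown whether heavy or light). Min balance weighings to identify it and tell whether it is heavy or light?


Let n = 31. 62 possibilities (n medallions × lighter/heavier); each weighing has 3 outcomes.
Bound for k weighings: say the first weighing puts j medallions on each pan. If it tips, the 2j weighed medallions remain suspects (each with a known direction) and k-1 weighings give 3^(k-1) outcomes; 3^(k-1) is odd, so 2j ≤ 3^(k-1) - 1. If it balances, the n - 2j unweighed medallions remain with direction unknown: 2(n - 2j) ≤ 3^(k-1) - 1 by the same parity argument. Adding, n ≤ (3^(k-1) - 1) + (3^(k-1) - 1)/2 = (3^k - 3)/2, and the classical three-group strategy achieves this (3 medallions in 2 weighings, 12 in 3, 39 in 4, 120 in 5).
So we need the smallest k with (3^k - 3)/2 ≥ 31.
k = 3: (3^3 - 3)/2 = 12 < 31 ✗
k = 4: (3^4 - 3)/2 = 39 ≥ 31 ✓

4


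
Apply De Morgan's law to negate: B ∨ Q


De Morgan's law: ¬(P ∨ Q) ≡ ¬P ∧ ¬Q
¬(B ∨ Q) = ¬B ∧ ¬Q

¬B ∧ ¬Q


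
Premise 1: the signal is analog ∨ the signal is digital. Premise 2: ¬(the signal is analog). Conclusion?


Disjunctive syllogism: P ∨ Q, ¬P ⊢ Q
Disjunction: the signal is analog ∨ the signal is digital
We know it is not the case that the signal is analog.
By disjunctive syllogism, the other disjunct must be true.

The signal is digital


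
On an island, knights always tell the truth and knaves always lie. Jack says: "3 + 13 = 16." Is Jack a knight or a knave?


Statement: "3 + 13 = 16."
Actual: 3 + 13 = 16
Claimed: 16
Statement is TRUE → Jack tells the truth → Knight

Knight


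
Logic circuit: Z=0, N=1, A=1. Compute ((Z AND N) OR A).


Z AND N = 0&1 = 0
0 OR 1 = 1

1


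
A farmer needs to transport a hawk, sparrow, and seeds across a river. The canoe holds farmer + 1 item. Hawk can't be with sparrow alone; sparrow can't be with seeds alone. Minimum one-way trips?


1. farmer+sparrow → 2. farmer ← 3. farmer+hawk → 4. farmer+sparrow ← 5. farmer+seeds → 6. farmer ← 7. farmer+sparrow →
Minimum trips = 7

7


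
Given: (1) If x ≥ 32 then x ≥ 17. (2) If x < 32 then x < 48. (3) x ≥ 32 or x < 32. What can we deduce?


Constructive dilemma: (P → Q) ∧ (R → S), P ∨ R ⊢ Q ∨ S
Premise 1: x ≥ 32 → x ≥ 17
Premise 2: x < 32 → x < 48
Premise 3: x ≥ 32 ∨ x < 32
Case 1: Assuming x ≥ 32, then by Premise 1, x ≥ 17.
Case 2: Assuming x < 32, then by Premise 2, x < 48.
Since one of x ≥ 32 or x < 32 must hold, we get x ≥ 17 or x < 48.

x ≥ 17 or x < 48.


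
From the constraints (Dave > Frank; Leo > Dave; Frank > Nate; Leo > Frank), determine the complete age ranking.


Constraints: Dave > Frank; Leo > Dave; Frank > Nate; Leo > Frank
Method: at each step, the next-highest is the one remaining person who never appears on the smaller side of a constraint between remaining people.
  Step 1: remaining {Leo, Dave, Nate, Frank}; on the smaller side: {Dave, Nate, Frank} → Leo is next (Leo > Dave; Leo > Frank).
  Step 2: remaining {Dave, Nate, Frank}; on the smaller side: {Nate, Frank} → Dave is next (Dave > Frank).
  Step 3: remaining {Nate, Frank}; on the smaller side: {Nate} → Frank is next (Frank > Nate).
  Step 4: only Nate remains → lowest.
Final ranking (highest to lowest):

Leo > Dave > Frank > Nate


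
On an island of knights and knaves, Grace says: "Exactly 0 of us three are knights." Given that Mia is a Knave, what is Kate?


Grace claims exactly 0 knights among Grace, Mia, Kate.
Given: Mia is a Knave.

Case 1: Grace is a Knight (tells truth)
  Then exactly 0 of the three are knights.
  Counting Grace, Mia: 1 knight(s) so far. Need -1 more → impossible.
Case 2: Grace is a Knave (lies)
  Then the count is NOT 0.
  If Kate = Knave, count = 0 = 0 → claim would be true, contradicts lie.
  If Kate = Knight, count = 1 ≠ 0 → lie confirmed ✓

Kate is a Knight.

Knight


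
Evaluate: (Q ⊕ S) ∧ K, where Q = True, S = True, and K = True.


Q = True, S = True, K = True
Step 1: Q ⊕ S = True XOR True = False
Step 2: False ∧ K = False AND True = False
XOR true when exactly one of Q,S is true; then AND with K.

False


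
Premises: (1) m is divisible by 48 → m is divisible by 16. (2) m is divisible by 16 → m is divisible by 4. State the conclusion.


Hypothetical syllogism: P → Q, Q → R ⊢ P → R
Premise 1: m is divisible by 48 → m is divisible by 16
Premise 2: m is divisible by 16 → m is divisible by 4
Chain the implications: the middle term (m is divisible by 16) links the two.
Conclusion: If m is divisible by 48, then m is divisible by 4.

If m is divisible by 48, then m is divisible by 4.


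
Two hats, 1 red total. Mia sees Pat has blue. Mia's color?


Total red = 1, Pat = blue
Red accounted for: 0
Remaining for Mia: 1
Mia's hat is red.

red


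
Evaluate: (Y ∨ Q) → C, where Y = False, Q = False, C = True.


Y = False, Q = False, C = True
Step 1: Y ∨ Q = False OR False = False
Step 2: (False) → C: false only when antecedent=True and C=False.
Result: True

True


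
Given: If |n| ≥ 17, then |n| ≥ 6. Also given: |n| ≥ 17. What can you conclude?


Modus ponens: P → Q, P ⊢ Q
P: |n| ≥ 17
Q: |n| ≥ 6
We have P → Q and P is true.
By modus ponens, Q must be true.

|n| ≥ 6


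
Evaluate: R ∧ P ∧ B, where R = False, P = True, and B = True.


R = False, P = True, B = True
Step 1: R ∧ P = False AND True = False
Step 2: (False) ∧ B = (False) AND True = False
AND is true only when ALL operands are true.

False


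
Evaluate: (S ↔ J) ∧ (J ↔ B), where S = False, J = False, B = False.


S = False, J = False, B = False
Step 1: S ↔ J is true when S and J have the same value. Result: True
Step 2: J ↔ B is true when J and B have the same value. Result: True
Step 3: True ∧ True = True

True


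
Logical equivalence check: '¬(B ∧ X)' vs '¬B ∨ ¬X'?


Expression 1: ¬(B ∧ X)
Expression 2: ¬B ∨ ¬X
Truth table (B X | Expr1 Expr2):
  T T |   F     F
  T F |   T     T
  F T |   T     T
  F F |   T     T
All 4 rows agree, so the expressions are logically equivalent.

Yes


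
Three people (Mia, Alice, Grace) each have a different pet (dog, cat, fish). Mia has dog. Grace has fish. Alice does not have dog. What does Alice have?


From clues:
  Grace → fish
  Mia → dog
By elimination, Alice gets the remaining.

cat


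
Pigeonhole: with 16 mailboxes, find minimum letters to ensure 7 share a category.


Pigeonhole: to guarantee k in one of n categories, need (k-1)×n + 1.
k = 7, n = 16
Minimum = (7-1) × 16 + 1 = 6 × 16 + 1

97


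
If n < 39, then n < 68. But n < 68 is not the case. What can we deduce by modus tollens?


Modus tollens: P → Q, ¬Q ⊢ ¬P
P: n < 39
Q: n < 68
We have P → Q and Q is false.
By modus tollens, P must be false.

It is not the case that n < 39


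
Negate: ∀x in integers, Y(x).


Original: ∀x Y(x)
Rule: ¬∀→∃, ¬∃→∀, negate predicate.
Negation: ∃x ¬Y(x)

∃x ¬Y(x)


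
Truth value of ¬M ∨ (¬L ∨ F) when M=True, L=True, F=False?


M = True, L = True, F = False
Expression: ¬M ∨ (¬L ∨ F)
Step 1: ¬L = NOT True = False
Step 2: ¬L ∨ F = False OR False = False
Step 3: ¬M = NOT True = False
Step 4: (False) ∨ (False) = False OR False = False

False


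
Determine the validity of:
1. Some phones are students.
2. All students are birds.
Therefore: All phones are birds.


Premise 1: Some phones are students.
Premise 2: All students are birds.
Conclusion: All phones are birds.
Fallacy: illicit minor. The minor term (phones) is distributed in the conclusion ('All phones ...') but undistributed in its premise ('Some phones are students' doesn't cover all phones).
Only 'Some phones are birds' follows, not 'All'.

Invalid


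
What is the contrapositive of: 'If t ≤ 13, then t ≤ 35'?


Original: If t ≤ 13, then t ≤ 35
Contrapositive: If ¬Q, then ¬P
Negate Q: not (t ≤ 35)
Negate P: not (t ≤ 13)

If not (t ≤ 35), then not (t ≤ 13).


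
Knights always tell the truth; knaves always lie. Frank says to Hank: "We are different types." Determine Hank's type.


Frank says: "We are different types."
Case 1: Frank is a Knight (truth-teller)
  Statement is true → they ARE different → Hank is a Knave
Case 2: Frank is a Knave (liar)
  Statement is false → they are NOT different → Hank is a Knave
In both cases, Hank is a Knave.

Knave


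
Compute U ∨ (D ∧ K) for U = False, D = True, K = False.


U = False, D = True, K = False
Step 1: D ∧ K = True AND False = False
Step 2: U ∨ False = False OR False = False
AND evaluated first (higher precedence); then OR applied.

False


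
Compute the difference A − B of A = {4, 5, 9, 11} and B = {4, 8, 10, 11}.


A = {4, 5, 9, 11}
B = {4, 8, 10, 11}
Operation: difference A − B
In A but not B: 5, 9

{5, 9}


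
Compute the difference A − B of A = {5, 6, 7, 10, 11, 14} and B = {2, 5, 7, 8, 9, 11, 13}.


A = {5, 6, 7, 10, 11, 14}
B = {2, 5, 7, 8, 9, 11, 13}
Operation: difference A − B
In A but not B: 6, 10, 14

{6, 10, 14}


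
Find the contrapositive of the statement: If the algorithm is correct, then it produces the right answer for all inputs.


Original: If the algorithm is correct, then it produces the right answer for all inputs
Contrapositive: If ¬Q, then ¬P
Negate Q: not (it produces the right answer for all inputs)
Negate P: not (the algorithm is correct)

If not (it produces the right answer for all inputs), then not (the algorithm is correct).


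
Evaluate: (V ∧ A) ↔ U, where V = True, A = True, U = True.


V = True, A = True, U = True
Step 1: V ∧ A = True AND True = True
Step 2: (True) ↔ U: true when both sides have same truth value.
Result: True ↔ True = True

True


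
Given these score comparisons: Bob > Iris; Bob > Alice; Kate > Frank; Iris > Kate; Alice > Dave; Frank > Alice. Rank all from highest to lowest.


Constraints: Bob > Iris; Bob > Alice; Kate > Frank; Iris > Kate; Alice > Dave; Frank > Alice
Method: at each step, the next-highest is the one remaining person who never appears on the smaller side of a constraint between remaining people.
  Step 1: remaining {Frank, Alice, Kate, Bob, Iris, Dave}; on the smaller side: {Frank, Alice, Kate, Iris, Dave} → Bob is next (Bob > Iris; Bob > Alice).
  Step 2: remaining {Frank, Alice, Kate, Iris, Dave}; on the smaller side: {Frank, Alice, Kate, Dave} → Iris is next (Iris > Kate).
  Step 3: remaining {Frank, Alice, Kate, Dave}; on the smaller side: {Frank, Alice, Dave} → Kate is next (Kate > Frank).
  Step 4: remaining {Frank, Alice, Dave}; on the smaller side: {Alice, Dave} → Frank is next (Frank > Alice).
  Step 5: remaining {Alice, Dave}; on the smaller side: {Dave} → Alice is next (Alice > Dave).
  Step 6: only Dave remains → lowest.
Final ranking (highest to lowest):

Bob > Iris > Kate > Frank > Alice > Dave


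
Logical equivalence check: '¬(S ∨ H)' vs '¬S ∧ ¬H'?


Expression 1: ¬(S ∨ H)
Expression 2: ¬S ∧ ¬H
Truth table (S H | Expr1 Expr2):
  T T |   F     F
  T F |   F     F
  F T |   F     F
  F F |   T     T
All 4 rows agree, so the expressions are logically equivalent.

Yes


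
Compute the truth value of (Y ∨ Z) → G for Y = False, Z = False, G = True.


Y = False, Z = False, G = True
Step 1: Y ∨ Z = False OR False = False
Step 2: (False) → G: false only when antecedent=True and G=False.
Result: True

True


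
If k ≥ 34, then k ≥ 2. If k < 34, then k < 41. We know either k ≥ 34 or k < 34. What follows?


Constructive dilemma: (P → Q) ∧ (R → S), P ∨ R ⊢ Q ∨ S
Premise 1: k ≥ 34 → k ≥ 2
Premise 2: k < 34 → k < 41
Premise 3: k ≥ 34 ∨ k < 34
Case 1: Assuming k ≥ 34, then by Premise 1, k ≥ 2.
Case 2: Assuming k < 34, then by Premise 2, k < 41.
Since one of k ≥ 34 or k < 34 must hold, we get k ≥ 2 or k < 41.

k ≥ 2 or k < 41.


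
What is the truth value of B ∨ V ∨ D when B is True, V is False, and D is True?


B = True, V = False, D = True
Step 1: B ∨ V = True OR False = True
Step 2: True ∨ D = True OR True = True
OR is true when at least one operand is true.

True


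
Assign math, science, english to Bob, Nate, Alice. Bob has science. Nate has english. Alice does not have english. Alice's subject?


From clues:
  Nate → english
  Bob → science
By elimination, Alice gets the remaining.

math


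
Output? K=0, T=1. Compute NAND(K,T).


K AND T = 0
NOT(0) = 1

1


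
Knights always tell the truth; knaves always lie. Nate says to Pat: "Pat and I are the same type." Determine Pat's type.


Nate says: "Pat and I are the same type."
Case 1: Nate is a Knight (truth-teller)
  Statement is true → they ARE the same → Pat is also a Knight
Case 2: Nate is a Knave (liar)
  Statement is false → they are NOT the same → Pat is a Knight
In both cases, Pat is a Knight.

Knight


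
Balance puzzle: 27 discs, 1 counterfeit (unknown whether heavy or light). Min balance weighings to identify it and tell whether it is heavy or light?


Let n = 27. 54 possibilities (n discs × lighter/heavier); each weighing has 3 outcomes.
Bound for k weighings: say the first weighing puts j discs on each pan. If it tips, the 2j weighed discs remain suspects (each with a known direction) and k-1 weighings give 3^(k-1) outcomes; 3^(k-1) is odd, so 2j ≤ 3^(k-1) - 1. If it balances, the n - 2j unweighed discs remain with direction unknown: 2(n - 2j) ≤ 3^(k-1) - 1 by the same parity argument. Adding, n ≤ (3^(k-1) - 1) + (3^(k-1) - 1)/2 = (3^k - 3)/2, and the classical three-group strategy achieves this (3 discs in 2 weighings, 12 in 3, 39 in 4, 120 in 5).
So we need the smallest k with (3^k - 3)/2 ≥ 27.
k = 3: (3^3 - 3)/2 = 12 < 27 ✗
k = 4: (3^4 - 3)/2 = 39 ≥ 27 ✓

4


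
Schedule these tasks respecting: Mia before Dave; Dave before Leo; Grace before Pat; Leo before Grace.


Constraints: Mia before Dave; Dave before Leo; Grace before Pat; Leo before Grace
Method: repeatedly schedule the remaining task that has no remaining task required before it.
  Step 1: remaining {Leo, Grace, Mia, Dave, Pat}; every task except Mia still has a predecessor pending → schedule Mia.
  Step 2: remaining {Leo, Grace, Dave, Pat}; every task except Dave still has a predecessor pending → schedule Dave.
  Step 3: remaining {Leo, Grace, Pat}; every task except Leo still has a predecessor pending → schedule Leo.
  Step 4: remaining {Grace, Pat}; every task except Grace still has a predecessor pending → schedule Grace.
  Step 5: only Pat remains → schedule Pat.
Resulting order:

Mia → Dave → Leo → Grace → Pat


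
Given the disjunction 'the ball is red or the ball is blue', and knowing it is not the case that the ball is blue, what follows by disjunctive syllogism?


Disjunctive syllogism: P ∨ Q, ¬P ⊢ Q
Disjunction: the ball is red ∨ the ball is blue
We know it is not the case that the ball is blue.
By disjunctive syllogism, the other disjunct must be true.

The ball is red


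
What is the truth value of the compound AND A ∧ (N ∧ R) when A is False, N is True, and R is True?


A = False, N = True, R = True
Step 1: N ∧ R = True AND True = True
Step 2: A ∧ True = False AND True = False
AND is true only when ALL operands are true.

False


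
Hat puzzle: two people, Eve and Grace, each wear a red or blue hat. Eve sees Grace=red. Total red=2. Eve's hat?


Total red = 2, Grace = red
Red accounted for: 1
Remaining for Eve: 1
Eve's hat is red.

red


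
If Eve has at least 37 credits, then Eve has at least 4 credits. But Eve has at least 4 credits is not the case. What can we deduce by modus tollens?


Modus tollens: P → Q, ¬Q ⊢ ¬P
P: Eve has at least 37 credits
Q: Eve has at least 4 credits
We have P → Q and Q is false.
By modus tollens, P must be false.

It is not the case that Eve has at least 37 credits


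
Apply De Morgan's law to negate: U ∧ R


De Morgan's law: ¬(P ∧ Q) ≡ ¬P ∨ ¬Q
¬(U ∧ R) = ¬U ∨ ¬R

¬U ∨ ¬R


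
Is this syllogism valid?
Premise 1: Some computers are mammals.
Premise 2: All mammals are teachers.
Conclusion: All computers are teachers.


Premise 1: Some computers are mammals.
Premise 2: All mammals are teachers.
Conclusion: All computers are teachers.
Fallacy: illicit minor. The minor term (computers) is distributed in the conclusion ('All computers ...') but undistributed in its premise ('Some computers are mammals' doesn't cover all computers).
Only 'Some computers are teachers' follows, not 'All'.

Invalid


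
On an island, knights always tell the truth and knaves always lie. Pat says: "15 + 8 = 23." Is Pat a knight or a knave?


Statement: "15 + 8 = 23."
Actual: 15 + 8 = 23
Claimed: 23
Statement is TRUE → Pat tells the truth → Knight

Knight


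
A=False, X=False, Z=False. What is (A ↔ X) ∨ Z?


A = False, X = False, Z = False
Expression: (A ↔ X) ∨ Z
Step 1: A ↔ X = (False iff False) (true when values match) = True
Step 2: (True) ∨ Z = True OR False = True

True


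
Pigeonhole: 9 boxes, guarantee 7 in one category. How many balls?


Pigeonhole: to guarantee k in one of n categories, need (k-1)×n + 1.
k = 7, n = 9
Minimum = (7-1) × 9 + 1 = 6 × 9 + 1

55


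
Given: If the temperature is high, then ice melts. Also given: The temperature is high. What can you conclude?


Modus ponens: P → Q, P ⊢ Q
P: the temperature is high
Q: ice melts
We have P → Q and P is true.
By modus ponens, Q must be true.

Ice melts


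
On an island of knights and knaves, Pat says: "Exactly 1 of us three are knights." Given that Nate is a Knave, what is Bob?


Pat claims exactly 1 knights among Pat, Nate, Bob.
Given: Nate is a Knave.

Case 1: Pat is a Knight (tells truth)
  Then exactly 1 of the three are knights.
  Counting Pat, Nate: 1 knight(s) so far. Need 0 more → Bob = Knave.
Case 2: Pat is a Knave (lies)
  Then the count is NOT 1.
  If Bob = Knight, count = 1 = 1 → claim would be true, contradicts lie.
  If Bob = Knave, count = 0 ≠ 1 → lie confirmed ✓

Bob is a Knave.

Knave


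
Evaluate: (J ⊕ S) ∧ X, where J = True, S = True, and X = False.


J = True, S = True, X = False
Step 1: J ⊕ S = True XOR True = False
Step 2: False ∧ X = False AND False = False
XOR true when exactly one of J,S is true; then AND with X.

False


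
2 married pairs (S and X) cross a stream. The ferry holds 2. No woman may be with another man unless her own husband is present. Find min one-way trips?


Label couples S and X.
1. WS+WX → (far: WS,WX; near: HS,HX)
2. WS ←   (far: WX; near: HS,HX,WS)
3. HS+HX → (far: HS,HX,WX; near: WS)
4. HS ←   (far: HX,WX; near: HS,WS)  — HS returns, since WS is alone on near bank
5. HS+WS → (far: all four; near: empty)
Every state respects the constraint.
Minimum trips = 5

5


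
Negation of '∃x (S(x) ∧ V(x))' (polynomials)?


Original: ∃x (S(x) ∧ V(x))
Rule: ¬∀→∃, ¬∃→∀, negate predicate.
Negation: ∀x (¬S(x) ∨ ¬V(x))

∀x (¬S(x) ∨ ¬V(x))
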